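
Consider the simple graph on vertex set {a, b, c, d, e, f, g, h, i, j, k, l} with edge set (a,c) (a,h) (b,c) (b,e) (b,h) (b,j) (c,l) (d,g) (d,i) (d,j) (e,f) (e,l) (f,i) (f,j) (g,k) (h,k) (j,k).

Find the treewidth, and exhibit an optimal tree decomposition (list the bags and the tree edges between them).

Treewidth 3.
One such decomposition:
Bags: B1 = {d, f, g, i}  B2 = {d, f, g, j}  B3 = {f, g, j, k}  B4 = {e, f, j, k}  B5 = {b, e, j, k}  B6 = {b, e, h, k}  B7 = {b, e, h, l}  B8 = {b, c, h, l}  B9 = {a, c, h, l}
Tree: B1–B2, B2–B3, B3–B4, B4–B5, B5–B6, B6–B7, B7–B8, B8–B9

Every bag has size at most 4, so the width is 4 − 1 = 3 and tw(G) ≤ 3. For the lower bound: the 4 vertex sets {d,g,i}, {f}, {j}, {b,e,h,k} are disjoint, each induces a connected subgraph, and every pair is joined by at least one edge of G. Contracting each set to a single vertex therefore yields K_{4} as a minor, and since treewidth is minor-monotone, tw(G) ≥ tw(K_{4}) = 3. Therefore the treewidth is 3.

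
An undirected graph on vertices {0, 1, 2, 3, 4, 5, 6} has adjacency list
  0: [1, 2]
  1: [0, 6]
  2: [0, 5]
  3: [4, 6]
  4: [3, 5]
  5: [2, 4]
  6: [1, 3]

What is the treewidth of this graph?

2

A width-2 tree decomposition is:
Bags: B1 = {0, 1, 2}  B2 = {1, 2, 5}  B3 = {1, 4, 5}  B4 = {1, 3, 4}  B5 = {1, 3, 6}
Tree: B1–B2, B2–B3, B3–B4, B4–B5
Every bag has size at most 3, so the width is 3 − 1 = 2 and tw(G) ≤ 2. For the lower bound, G contains the cycle 1–0–2–5–4–3–6–1, so G is not a forest; only forests have treewidth ≤ 1, hence tw(G) ≥ 2. Hence tw(G) = 2 exactly.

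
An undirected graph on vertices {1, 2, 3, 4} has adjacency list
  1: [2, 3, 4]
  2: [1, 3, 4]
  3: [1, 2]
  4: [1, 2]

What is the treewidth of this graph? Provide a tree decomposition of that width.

Treewidth 2.
One optimal decomposition is:
Bags: B1 = {1, 2, 3}  B2 = {1, 2, 4}
Tree: B1–B2

Every bag has size at most 3, so the width is 3 − 1 = 2 and tw(G) ≤ 2. On the other hand G contains the 3-clique {1, 2, 3}. A clique must lie in a single bag of any decomposition, so no decomposition can have width below 2. Hence tw(G) = 2 exactly.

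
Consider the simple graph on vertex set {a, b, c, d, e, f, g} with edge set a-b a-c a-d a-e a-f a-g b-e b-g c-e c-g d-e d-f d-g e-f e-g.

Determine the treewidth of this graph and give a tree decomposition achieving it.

Treewidth 3.
Bags: B1 = {a, c, e, g}  B2 = {a, d, e, g}  B3 = {a, d, e, f}  B4 = {a, b, e, g}
Tree: B1–B2, B2–B3, B2–B4

Each bag holds 4 vertices, so the decomposition has width 3, which upper-bounds the treewidth. Conversely, {a, d, e, g} is a clique of size 4, and the vertices of any clique must share a bag in every tree decomposition; so some bag has ≥ 4 vertices and tw(G) ≥ 3. Hence tw(G) = 3 exactly.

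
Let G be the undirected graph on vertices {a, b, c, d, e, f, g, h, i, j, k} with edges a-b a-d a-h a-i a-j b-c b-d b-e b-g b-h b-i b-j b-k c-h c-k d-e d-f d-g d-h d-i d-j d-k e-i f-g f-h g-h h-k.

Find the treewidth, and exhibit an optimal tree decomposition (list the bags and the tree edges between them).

Every bag has size at most 4, so the width is 4 − 1 = 3 and tw(G) ≤ 3. For the lower bound, the 4 vertices {d, f, g, h} are pairwise adjacent, and any tree decomposition puts a clique entirely inside one bag — forcing width ≥ 3. Hence tw(G) = 3 exactly.

Treewidth 3.
One such decomposition:
Bags: B1 = {b, d, g, h}  B2 = {a, b, d, h}  B3 = {b, d, h, k}  B4 = {d, f, g, h}  B5 = {a, b, d, j}  B6 = {b, c, h, k}  B7 = {a, b, d, i}  B8 = {b, d, e, i}
Tree: B1–B2, B1–B3, B1–B4, B2–B5, B3–B6, B5–B7, B7–B8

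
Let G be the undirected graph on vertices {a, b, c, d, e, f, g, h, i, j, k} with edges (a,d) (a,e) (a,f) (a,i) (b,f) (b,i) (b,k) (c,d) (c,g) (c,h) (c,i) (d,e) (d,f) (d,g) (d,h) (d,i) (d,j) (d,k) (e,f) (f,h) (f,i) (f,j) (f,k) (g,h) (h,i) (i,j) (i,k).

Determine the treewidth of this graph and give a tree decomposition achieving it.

Every bag has size at most 4, so the width is 4 − 1 = 3 and tw(G) ≤ 3. Conversely, {c, d, g, h} is a clique of size 4, and the vertices of any clique must share a bag in every tree decomposition; so some bag has ≥ 4 vertices and tw(G) ≥ 3. Therefore the treewidth is 3.

Treewidth 3.
Bags: B1 = {d, f, i, j}  B2 = {a, d, f, i}  B3 = {a, d, e, f}  B4 = {d, f, h, i}  B5 = {d, f, i, k}  B6 = {b, f, i, k}  B7 = {c, d, h, i}  B8 = {c, d, g, h}
Tree: B1–B2, B2–B3, B2–B4, B1–B5, B5–B6, B4–B7, B7–B8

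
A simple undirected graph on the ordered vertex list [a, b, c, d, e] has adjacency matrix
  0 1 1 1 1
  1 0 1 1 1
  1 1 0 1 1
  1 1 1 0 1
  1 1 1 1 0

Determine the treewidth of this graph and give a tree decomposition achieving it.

Treewidth 4.
Bags: B1 = {a, b, c, d, e}
Tree: (single bag)

A single bag containing all 5 vertices is trivially a valid decomposition of width 4. On the other hand G contains the 5-clique {a, b, c, d, e}. A clique must lie in a single bag of any decomposition, so no decomposition can have width below 4. The upper and lower bounds meet at 4, so that is the treewidth.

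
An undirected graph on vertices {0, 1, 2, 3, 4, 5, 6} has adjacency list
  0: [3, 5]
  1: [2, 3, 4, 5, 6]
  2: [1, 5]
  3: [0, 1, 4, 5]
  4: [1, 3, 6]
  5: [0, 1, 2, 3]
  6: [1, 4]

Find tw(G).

2

A width-2 tree decomposition is:
Bags: B1 = {1, 3, 4}  B2 = {1, 3, 5}  B3 = {1, 4, 6}  B4 = {1, 2, 5}  B5 = {0, 3, 5}
Tree: B1–B2, B1–B3, B2–B4, B2–B5
Every bag has size at most 3, so the width is 3 − 1 = 2 and tw(G) ≤ 2. For the lower bound, the 3 vertices {0, 3, 5} are pairwise adjacent, and any tree decomposition puts a clique entirely inside one bag — forcing width ≥ 2. The upper and lower bounds meet at 2, so that is the treewidth.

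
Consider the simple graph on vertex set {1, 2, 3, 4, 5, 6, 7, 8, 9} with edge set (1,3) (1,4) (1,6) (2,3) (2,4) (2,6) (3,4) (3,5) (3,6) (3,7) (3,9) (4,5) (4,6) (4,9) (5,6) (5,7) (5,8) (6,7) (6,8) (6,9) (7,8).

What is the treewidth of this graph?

3

A width-3 tree decomposition is:
Bags: B1 = {2, 3, 4, 6}  B2 = {3, 4, 6, 9}  B3 = {3, 4, 5, 6}  B4 = {1, 3, 4, 6}  B5 = {3, 5, 6, 7}  B6 = {5, 6, 7, 8}
Tree: B1–B2, B1–B3, B3–B4, B3–B5, B5–B6
Every bag has size at most 4, so the width is 4 − 1 = 3 and tw(G) ≤ 3. For the lower bound, the 4 vertices {5, 6, 7, 8} are pairwise adjacent, and any tree decomposition puts a clique entirely inside one bag — forcing width ≥ 3. Therefore the treewidth is 3.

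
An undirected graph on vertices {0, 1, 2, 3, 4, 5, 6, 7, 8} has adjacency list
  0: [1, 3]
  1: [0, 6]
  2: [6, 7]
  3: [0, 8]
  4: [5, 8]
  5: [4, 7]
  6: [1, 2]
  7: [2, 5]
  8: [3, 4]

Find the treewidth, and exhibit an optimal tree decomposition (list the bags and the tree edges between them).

Each bag holds 3 vertices, so the decomposition has width 2, which upper-bounds the treewidth. For the lower bound, G contains the cycle 1–0–3–8–4–5–7–2–6–1, so G is not a forest; only forests have treewidth ≤ 1, hence tw(G) ≥ 2. The upper and lower bounds meet at 2, so that is the treewidth.

Treewidth 2.
One optimal decomposition is:
Bags: B1 = {0, 1, 3}  B2 = {1, 3, 8}  B3 = {1, 4, 8}  B4 = {1, 4, 5}  B5 = {1, 5, 7}  B6 = {1, 2, 7}  B7 = {1, 2, 6}
Tree: B1–B2, B2–B3, B3–B4, B4–B5, B5–B6, B6–B7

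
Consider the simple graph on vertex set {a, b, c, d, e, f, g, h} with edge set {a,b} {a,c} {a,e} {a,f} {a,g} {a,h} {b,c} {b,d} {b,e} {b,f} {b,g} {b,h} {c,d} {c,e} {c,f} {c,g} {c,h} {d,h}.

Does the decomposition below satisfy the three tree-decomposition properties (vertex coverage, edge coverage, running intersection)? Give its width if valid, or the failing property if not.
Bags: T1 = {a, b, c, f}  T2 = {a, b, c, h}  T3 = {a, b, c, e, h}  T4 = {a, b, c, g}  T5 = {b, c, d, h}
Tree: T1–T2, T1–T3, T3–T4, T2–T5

A tree decomposition must satisfy three properties: every vertex lies in some bag; for every edge, both endpoints lie together in some bag; and for every vertex, the bags containing it form a connected subtree. Here bags containing vertex h are not connected in the tree, so the decomposition is invalid.

No — bags containing vertex h are not connected in the tree.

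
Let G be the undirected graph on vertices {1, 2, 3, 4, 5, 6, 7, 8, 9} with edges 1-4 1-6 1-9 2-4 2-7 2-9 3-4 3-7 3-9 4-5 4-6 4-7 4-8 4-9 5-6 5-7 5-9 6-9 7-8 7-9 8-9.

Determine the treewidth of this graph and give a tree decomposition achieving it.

Treewidth 3.
One optimal decomposition is:
Bags: B1 = {2, 4, 7, 9}  B2 = {4, 5, 7, 9}  B3 = {4, 5, 6, 9}  B4 = {3, 4, 7, 9}  B5 = {1, 4, 6, 9}  B6 = {4, 7, 8, 9}
Tree: B1–B2, B2–B3, B2–B4, B3–B5, B1–B6

The largest bag has 4 vertices, giving width 3; this decomposition certifies tw(G) ≤ 3. On the other hand G contains the 4-clique {1, 4, 6, 9}. A clique must lie in a single bag of any decomposition, so no decomposition can have width below 3. Therefore the treewidth is 3.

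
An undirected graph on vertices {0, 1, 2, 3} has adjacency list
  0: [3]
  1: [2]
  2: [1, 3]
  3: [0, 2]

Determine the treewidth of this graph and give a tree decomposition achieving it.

Treewidth 1.
One such decomposition:
Bags: B1 = {1, 2}  B2 = {2, 3}  B3 = {0, 3}
Tree: B1–B2, B2–B3

Each bag holds 2 vertices, so the decomposition has width 1, which upper-bounds the treewidth. Any graph with an edge has treewidth ≥ 1, and G has the edge 1–2. Combining the bounds, tw(G) = 1.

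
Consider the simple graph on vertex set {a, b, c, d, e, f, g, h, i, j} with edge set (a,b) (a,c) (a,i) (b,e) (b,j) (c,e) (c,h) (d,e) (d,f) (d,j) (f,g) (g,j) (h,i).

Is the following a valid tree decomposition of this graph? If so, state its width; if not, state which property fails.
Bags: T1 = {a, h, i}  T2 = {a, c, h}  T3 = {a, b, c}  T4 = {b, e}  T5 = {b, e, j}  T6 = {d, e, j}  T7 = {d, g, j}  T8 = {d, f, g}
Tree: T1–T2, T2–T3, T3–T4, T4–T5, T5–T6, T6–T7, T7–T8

No — edge (c,e) lies in no bag.

A tree decomposition must satisfy three properties: every vertex lies in some bag; for every edge, both endpoints lie together in some bag; and for every vertex, the bags containing it form a connected subtree. Here edge (c,e) lies in no bag, so the decomposition is invalid.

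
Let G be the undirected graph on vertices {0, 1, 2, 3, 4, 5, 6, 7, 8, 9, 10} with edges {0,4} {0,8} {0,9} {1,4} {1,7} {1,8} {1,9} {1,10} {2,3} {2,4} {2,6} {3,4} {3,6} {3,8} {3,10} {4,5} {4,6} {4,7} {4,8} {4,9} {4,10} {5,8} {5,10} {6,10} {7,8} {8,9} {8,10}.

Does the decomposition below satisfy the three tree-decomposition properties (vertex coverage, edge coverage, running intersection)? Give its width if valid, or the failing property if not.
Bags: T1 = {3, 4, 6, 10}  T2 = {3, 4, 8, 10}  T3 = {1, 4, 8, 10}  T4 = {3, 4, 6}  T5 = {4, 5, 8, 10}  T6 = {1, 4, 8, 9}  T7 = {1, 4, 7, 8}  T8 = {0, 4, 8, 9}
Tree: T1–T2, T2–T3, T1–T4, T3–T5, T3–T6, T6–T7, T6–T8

No — vertex 2 appears in no bag.

A tree decomposition must satisfy three properties: every vertex lies in some bag; for every edge, both endpoints lie together in some bag; and for every vertex, the bags containing it form a connected subtree. Here vertex 2 appears in no bag, so the decomposition is invalid.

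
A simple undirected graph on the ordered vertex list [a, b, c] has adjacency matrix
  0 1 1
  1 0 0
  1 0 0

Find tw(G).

A width-1 tree decomposition is:
Bags: B1 = {a, c}  B2 = {a, b}
Tree: B1–B2
Every bag has size at most 2, so the width is 2 − 1 = 1 and tw(G) ≤ 1. Any graph with an edge has treewidth ≥ 1, and G has the edge c–a. Hence tw(G) = 1 exactly.

1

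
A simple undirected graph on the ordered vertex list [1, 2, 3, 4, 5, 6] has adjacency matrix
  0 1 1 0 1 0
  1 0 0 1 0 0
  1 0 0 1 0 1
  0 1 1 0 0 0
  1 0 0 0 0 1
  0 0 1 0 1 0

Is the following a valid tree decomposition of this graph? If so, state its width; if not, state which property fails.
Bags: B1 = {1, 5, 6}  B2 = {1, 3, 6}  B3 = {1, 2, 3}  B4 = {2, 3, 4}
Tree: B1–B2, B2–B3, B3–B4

Every vertex of G appears in some bag (union = {1, 2, 3, 4, 5, 6}); every edge is covered by a bag; and for each vertex v the set of bags containing v is connected in the bag tree. The decomposition is therefore valid. The largest bag has 3 vertices, so the width is 2.

Yes; width 2.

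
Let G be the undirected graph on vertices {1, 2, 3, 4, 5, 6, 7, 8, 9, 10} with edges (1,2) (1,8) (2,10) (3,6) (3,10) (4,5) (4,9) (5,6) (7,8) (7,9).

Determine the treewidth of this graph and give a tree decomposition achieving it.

Treewidth 2.
Bags: B1 = {4, 5, 6}  B2 = {3, 4, 6}  B3 = {3, 4, 10}  B4 = {2, 4, 10}  B5 = {1, 2, 4}  B6 = {1, 4, 8}  B7 = {4, 7, 8}  B8 = {4, 7, 9}
Tree: B1–B2, B2–B3, B3–B4, B4–B5, B5–B6, B6–B7, B7–B8

Each bag holds 3 vertices, so the decomposition has width 2, which upper-bounds the treewidth. For the lower bound, G contains the cycle 4–5–6–3–10–2–1–8–7–9–4, so G is not a forest; only forests have treewidth ≤ 1, hence tw(G) ≥ 2. The upper and lower bounds meet at 2, so that is the treewidth.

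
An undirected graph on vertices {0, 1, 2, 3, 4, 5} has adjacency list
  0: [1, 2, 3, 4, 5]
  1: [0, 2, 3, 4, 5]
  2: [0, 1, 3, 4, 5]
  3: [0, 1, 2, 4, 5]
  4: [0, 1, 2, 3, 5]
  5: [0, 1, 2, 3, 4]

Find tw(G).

5

A width-5 tree decomposition is:
Bags: B1 = {0, 1, 2, 3, 4, 5}
Tree: (single bag)
With just one bag of size 6, the width is 6 − 1 = 5, so tw(G) ≤ 5. Conversely, {0, 1, 2, 3, 4, 5} is a clique of size 6, and the vertices of any clique must share a bag in every tree decomposition; so some bag has ≥ 6 vertices and tw(G) ≥ 5. Therefore the treewidth is 5.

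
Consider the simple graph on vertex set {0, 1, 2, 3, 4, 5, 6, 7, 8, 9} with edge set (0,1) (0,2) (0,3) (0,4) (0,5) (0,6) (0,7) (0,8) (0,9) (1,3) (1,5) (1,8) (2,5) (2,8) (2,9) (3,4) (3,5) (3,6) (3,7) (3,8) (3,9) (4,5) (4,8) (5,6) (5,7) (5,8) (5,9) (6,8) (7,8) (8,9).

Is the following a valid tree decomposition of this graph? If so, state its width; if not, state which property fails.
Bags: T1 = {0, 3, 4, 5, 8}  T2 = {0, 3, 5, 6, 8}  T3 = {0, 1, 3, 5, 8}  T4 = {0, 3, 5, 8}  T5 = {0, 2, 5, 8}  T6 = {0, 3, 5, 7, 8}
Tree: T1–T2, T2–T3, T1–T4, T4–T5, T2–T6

No — vertex 9 appears in no bag.

A tree decomposition must satisfy three properties: every vertex lies in some bag; for every edge, both endpoints lie together in some bag; and for every vertex, the bags containing it form a connected subtree. Here vertex 9 appears in no bag, so the decomposition is invalid.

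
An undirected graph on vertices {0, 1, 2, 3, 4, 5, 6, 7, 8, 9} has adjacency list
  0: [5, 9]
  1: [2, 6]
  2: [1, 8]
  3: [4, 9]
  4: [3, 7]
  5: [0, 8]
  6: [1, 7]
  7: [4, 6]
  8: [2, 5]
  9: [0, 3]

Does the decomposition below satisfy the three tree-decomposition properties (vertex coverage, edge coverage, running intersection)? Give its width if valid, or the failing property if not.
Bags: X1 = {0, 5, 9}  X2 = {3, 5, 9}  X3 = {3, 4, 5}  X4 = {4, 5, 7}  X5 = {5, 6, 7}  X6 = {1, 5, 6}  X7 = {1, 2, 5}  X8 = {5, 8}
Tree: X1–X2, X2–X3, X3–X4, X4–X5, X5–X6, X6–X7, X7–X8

No — edge (2,8) lies in no bag.

A tree decomposition must satisfy three properties: every vertex lies in some bag; for every edge, both endpoints lie together in some bag; and for every vertex, the bags containing it form a connected subtree. Here edge (2,8) lies in no bag, so the decomposition is invalid.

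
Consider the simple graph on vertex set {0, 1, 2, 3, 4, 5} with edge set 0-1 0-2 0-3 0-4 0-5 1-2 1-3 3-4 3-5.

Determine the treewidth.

A width-2 tree decomposition is:
Bags: B1 = {0, 3, 4}  B2 = {0, 1, 3}  B3 = {0, 1, 2}  B4 = {0, 3, 5}
Tree: B1–B2, B2–B3, B2–B4
Each bag holds 3 vertices, so the decomposition has width 2, which upper-bounds the treewidth. Conversely, {0, 1, 2} is a clique of size 3, and the vertices of any clique must share a bag in every tree decomposition; so some bag has ≥ 3 vertices and tw(G) ≥ 2. Combining the bounds, tw(G) = 2.

2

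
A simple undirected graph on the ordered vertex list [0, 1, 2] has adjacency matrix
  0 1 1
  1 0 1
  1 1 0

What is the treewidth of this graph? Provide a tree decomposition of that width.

A single bag containing all 3 vertices is trivially a valid decomposition of width 2. Conversely, {0, 1, 2} is a clique of size 3, and the vertices of any clique must share a bag in every tree decomposition; so some bag has ≥ 3 vertices and tw(G) ≥ 2. Therefore the treewidth is 2.

Treewidth 2.
One optimal decomposition is:
Bags: B1 = {0, 1, 2}
Tree: (single bag)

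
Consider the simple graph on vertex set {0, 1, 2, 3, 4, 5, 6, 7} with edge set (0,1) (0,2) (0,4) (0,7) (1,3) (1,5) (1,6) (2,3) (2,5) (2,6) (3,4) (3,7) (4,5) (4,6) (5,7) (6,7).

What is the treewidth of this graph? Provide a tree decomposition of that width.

The largest bag has 5 vertices, giving width 4; this decomposition certifies tw(G) ≤ 4. For the lower bound: the 5 vertex sets {0,1}, {2,5}, {3,7}, {4}, {6} are disjoint, each induces a connected subgraph, and every pair is joined by at least one edge of G. Contracting each set to a single vertex therefore yields K_{5} as a minor, and since treewidth is minor-monotone, tw(G) ≥ tw(K_{5}) = 4. Hence tw(G) = 4 exactly.

Treewidth 4.
One optimal decomposition is:
Bags: B1 = {0, 1, 2, 4, 7}  B2 = {1, 2, 4, 5, 7}  B3 = {1, 2, 3, 4, 7}  B4 = {1, 2, 4, 6, 7}
Tree: B1–B2, B2–B3, B3–B4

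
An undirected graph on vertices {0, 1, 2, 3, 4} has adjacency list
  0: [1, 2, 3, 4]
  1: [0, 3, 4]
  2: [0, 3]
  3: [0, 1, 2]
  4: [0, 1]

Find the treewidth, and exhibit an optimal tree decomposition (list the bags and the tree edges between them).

Treewidth 2.
One such decomposition:
Bags: B1 = {0, 1, 3}  B2 = {0, 1, 4}  B3 = {0, 2, 3}
Tree: B1–B2, B1–B3

The largest bag has 3 vertices, giving width 2; this decomposition certifies tw(G) ≤ 2. Conversely, {0, 1, 3} is a clique of size 3, and the vertices of any clique must share a bag in every tree decomposition; so some bag has ≥ 3 vertices and tw(G) ≥ 2. The upper and lower bounds meet at 2, so that is the treewidth.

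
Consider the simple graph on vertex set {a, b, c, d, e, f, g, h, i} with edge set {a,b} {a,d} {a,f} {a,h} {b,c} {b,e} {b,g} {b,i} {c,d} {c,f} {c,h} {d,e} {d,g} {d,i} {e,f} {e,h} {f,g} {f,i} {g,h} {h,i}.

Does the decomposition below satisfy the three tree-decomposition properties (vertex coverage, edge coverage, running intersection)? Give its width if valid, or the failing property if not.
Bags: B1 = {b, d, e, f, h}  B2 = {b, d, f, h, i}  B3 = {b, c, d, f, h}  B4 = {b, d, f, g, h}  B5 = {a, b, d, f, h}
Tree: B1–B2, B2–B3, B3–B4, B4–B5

Checking the three conditions: (i) the bags cover all of {a, b, c, d, e, f, g, h, i}; (ii) for each edge, some bag contains both endpoints; (iii) the bags containing any fixed vertex form a subtree. All hold, so the decomposition is valid with width 5 − 1 = 4.

Yes; width 4.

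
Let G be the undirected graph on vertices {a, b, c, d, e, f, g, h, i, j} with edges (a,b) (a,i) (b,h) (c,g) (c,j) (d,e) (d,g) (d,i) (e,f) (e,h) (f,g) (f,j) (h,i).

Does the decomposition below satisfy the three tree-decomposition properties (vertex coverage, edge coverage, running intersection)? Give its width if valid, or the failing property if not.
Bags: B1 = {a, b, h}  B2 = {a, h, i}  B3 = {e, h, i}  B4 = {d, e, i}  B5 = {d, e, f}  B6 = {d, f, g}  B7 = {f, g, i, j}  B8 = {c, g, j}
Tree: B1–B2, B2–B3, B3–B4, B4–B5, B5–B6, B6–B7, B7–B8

A tree decomposition must satisfy three properties: every vertex lies in some bag; for every edge, both endpoints lie together in some bag; and for every vertex, the bags containing it form a connected subtree. Here bags containing vertex i are not connected in the tree, so the decomposition is invalid.

No — bags containing vertex i are not connected in the tree.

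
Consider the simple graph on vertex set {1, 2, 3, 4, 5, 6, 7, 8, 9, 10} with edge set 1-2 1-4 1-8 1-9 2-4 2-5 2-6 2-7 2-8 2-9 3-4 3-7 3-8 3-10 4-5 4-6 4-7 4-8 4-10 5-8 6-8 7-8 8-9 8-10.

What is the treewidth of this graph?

3

A width-3 tree decomposition is:
Bags: B1 = {1, 2, 4, 8}  B2 = {2, 4, 7, 8}  B3 = {2, 4, 5, 8}  B4 = {1, 2, 8, 9}  B5 = {2, 4, 6, 8}  B6 = {3, 4, 7, 8}  B7 = {3, 4, 8, 10}
Tree: B1–B2, B2–B3, B1–B4, B1–B5, B2–B6, B6–B7
Every bag has size at most 4, so the width is 4 − 1 = 3 and tw(G) ≤ 3. For the lower bound, the 4 vertices {1, 2, 8, 9} are pairwise adjacent, and any tree decomposition puts a clique entirely inside one bag — forcing width ≥ 3. Hence tw(G) = 3 exactly.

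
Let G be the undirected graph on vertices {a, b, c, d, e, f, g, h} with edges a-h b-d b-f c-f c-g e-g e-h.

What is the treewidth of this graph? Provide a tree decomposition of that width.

Treewidth 1.
Bags: B1 = {a, h}  B2 = {e, h}  B3 = {e, g}  B4 = {c, g}  B5 = {c, f}  B6 = {b, f}  B7 = {b, d}
Tree: B1–B2, B2–B3, B3–B4, B4–B5, B5–B6, B6–B7

Every bag has size at most 2, so the width is 2 − 1 = 1 and tw(G) ≤ 1. Since G has at least one edge (e.g. a–h), it is not an edgeless graph, so tw(G) ≥ 1. The upper and lower bounds meet at 1, so that is the treewidth.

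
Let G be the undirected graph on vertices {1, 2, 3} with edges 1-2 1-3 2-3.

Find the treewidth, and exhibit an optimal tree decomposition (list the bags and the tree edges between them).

A single bag containing all 3 vertices is trivially a valid decomposition of width 2. Conversely, {1, 2, 3} is a clique of size 3, and the vertices of any clique must share a bag in every tree decomposition; so some bag has ≥ 3 vertices and tw(G) ≥ 2. Hence tw(G) = 2 exactly.

Treewidth 2.
One optimal decomposition is:
Bags: B1 = {1, 2, 3}
Tree: (single bag)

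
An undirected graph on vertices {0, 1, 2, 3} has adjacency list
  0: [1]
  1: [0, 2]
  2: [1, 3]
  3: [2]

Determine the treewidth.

1

A width-1 tree decomposition is:
Bags: B1 = {2, 3}  B2 = {1, 2}  B3 = {0, 1}
Tree: B1–B2, B2–B3
Each bag holds 2 vertices, so the decomposition has width 1, which upper-bounds the treewidth. G has an edge, so its treewidth is at least 1. Therefore the treewidth is 1.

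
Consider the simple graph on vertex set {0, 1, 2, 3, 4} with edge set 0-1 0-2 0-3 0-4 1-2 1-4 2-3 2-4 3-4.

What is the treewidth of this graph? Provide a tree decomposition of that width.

Every bag has size at most 4, so the width is 4 − 1 = 3 and tw(G) ≤ 3. For the lower bound, the 4 vertices {0, 1, 2, 4} are pairwise adjacent, and any tree decomposition puts a clique entirely inside one bag — forcing width ≥ 3. Combining the bounds, tw(G) = 3.

Treewidth 3.
One optimal decomposition is:
Bags: B1 = {0, 2, 3, 4}  B2 = {0, 1, 2, 4}
Tree: B1–B2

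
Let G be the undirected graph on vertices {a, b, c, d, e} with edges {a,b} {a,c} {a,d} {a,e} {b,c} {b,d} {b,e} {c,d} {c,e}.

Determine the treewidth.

3

A width-3 tree decomposition is:
Bags: B1 = {a, b, c, d}  B2 = {a, b, c, e}
Tree: B1–B2
The largest bag has 4 vertices, giving width 3; this decomposition certifies tw(G) ≤ 3. Conversely, {a, b, c, d} is a clique of size 4, and the vertices of any clique must share a bag in every tree decomposition; so some bag has ≥ 4 vertices and tw(G) ≥ 3. Therefore the treewidth is 3.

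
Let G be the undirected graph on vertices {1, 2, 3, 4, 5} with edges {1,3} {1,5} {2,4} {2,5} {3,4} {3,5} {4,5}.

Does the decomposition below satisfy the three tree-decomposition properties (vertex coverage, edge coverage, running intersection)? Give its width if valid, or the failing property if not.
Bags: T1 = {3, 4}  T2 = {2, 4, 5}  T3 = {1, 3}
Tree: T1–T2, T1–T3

A tree decomposition must satisfy three properties: every vertex lies in some bag; for every edge, both endpoints lie together in some bag; and for every vertex, the bags containing it form a connected subtree. Here edge (5,3) lies in no bag, so the decomposition is invalid.

No — edge (5,3) lies in no bag.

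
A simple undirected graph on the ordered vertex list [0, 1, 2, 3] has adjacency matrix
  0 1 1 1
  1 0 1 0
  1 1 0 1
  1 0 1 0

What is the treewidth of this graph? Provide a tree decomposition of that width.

Treewidth 2.
Bags: B1 = {0, 2, 3}  B2 = {0, 1, 2}
Tree: B1–B2

Each bag holds 3 vertices, so the decomposition has width 2, which upper-bounds the treewidth. For the lower bound, the 3 vertices {0, 1, 2} are pairwise adjacent, and any tree decomposition puts a clique entirely inside one bag — forcing width ≥ 2. Hence tw(G) = 2 exactly.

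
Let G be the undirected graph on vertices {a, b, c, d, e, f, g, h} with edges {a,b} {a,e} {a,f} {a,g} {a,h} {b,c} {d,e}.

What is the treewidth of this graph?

1

A width-1 tree decomposition is:
Bags: B1 = {a, b}  B2 = {b, c}  B3 = {a, e}  B4 = {a, g}  B5 = {a, f}  B6 = {d, e}  B7 = {a, h}
Tree: B1–B2, B1–B3, B3–B4, B1–B5, B3–B6, B3–B7
Every bag has size at most 2, so the width is 2 − 1 = 1 and tw(G) ≤ 1. Since G has at least one edge (e.g. b–a), it is not an edgeless graph, so tw(G) ≥ 1. The upper and lower bounds meet at 1, so that is the treewidth.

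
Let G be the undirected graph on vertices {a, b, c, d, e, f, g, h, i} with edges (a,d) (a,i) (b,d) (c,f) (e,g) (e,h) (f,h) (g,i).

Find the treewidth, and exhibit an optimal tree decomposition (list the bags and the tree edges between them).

Treewidth 1.
One such decomposition:
Bags: B1 = {b, d}  B2 = {a, d}  B3 = {a, i}  B4 = {g, i}  B5 = {e, g}  B6 = {e, h}  B7 = {f, h}  B8 = {c, f}
Tree: B1–B2, B2–B3, B3–B4, B4–B5, B5–B6, B6–B7, B7–B8

Each bag holds 2 vertices, so the decomposition has width 1, which upper-bounds the treewidth. G has an edge, so its treewidth is at least 1. Hence tw(G) = 1 exactly.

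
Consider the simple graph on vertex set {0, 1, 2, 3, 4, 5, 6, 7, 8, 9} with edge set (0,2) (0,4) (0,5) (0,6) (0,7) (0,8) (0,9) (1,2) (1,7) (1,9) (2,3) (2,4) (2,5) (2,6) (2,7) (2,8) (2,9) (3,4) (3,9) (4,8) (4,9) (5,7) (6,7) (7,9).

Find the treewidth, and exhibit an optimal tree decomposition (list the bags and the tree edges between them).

Every bag has size at most 4, so the width is 4 − 1 = 3 and tw(G) ≤ 3. Conversely, {0, 2, 4, 8} is a clique of size 4, and the vertices of any clique must share a bag in every tree decomposition; so some bag has ≥ 4 vertices and tw(G) ≥ 3. Therefore the treewidth is 3.

Treewidth 3.
One optimal decomposition is:
Bags: B1 = {0, 2, 7, 9}  B2 = {0, 2, 4, 9}  B3 = {1, 2, 7, 9}  B4 = {0, 2, 4, 8}  B5 = {0, 2, 5, 7}  B6 = {2, 3, 4, 9}  B7 = {0, 2, 6, 7}
Tree: B1–B2, B1–B3, B2–B4, B1–B5, B2–B6, B5–B7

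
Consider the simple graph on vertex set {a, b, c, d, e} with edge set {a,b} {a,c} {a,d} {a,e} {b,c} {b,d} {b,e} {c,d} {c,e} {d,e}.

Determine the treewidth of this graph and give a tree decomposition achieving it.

Treewidth 4.
One such decomposition:
Bags: B1 = {a, b, c, d, e}
Tree: (single bag)

A single bag containing all 5 vertices is trivially a valid decomposition of width 4. For the lower bound, the 5 vertices {a, b, c, d, e} are pairwise adjacent, and any tree decomposition puts a clique entirely inside one bag — forcing width ≥ 4. Combining the bounds, tw(G) = 4.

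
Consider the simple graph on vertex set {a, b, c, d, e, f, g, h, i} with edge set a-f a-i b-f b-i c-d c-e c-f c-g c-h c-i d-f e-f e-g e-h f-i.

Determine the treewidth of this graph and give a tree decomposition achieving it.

Treewidth 2.
Bags: B1 = {c, f, i}  B2 = {c, e, f}  B3 = {c, e, h}  B4 = {c, d, f}  B5 = {b, f, i}  B6 = {c, e, g}  B7 = {a, f, i}
Tree: B1–B2, B2–B3, B2–B4, B1–B5, B2–B6, B1–B7

The largest bag has 3 vertices, giving width 2; this decomposition certifies tw(G) ≤ 2. Conversely, {c, e, g} is a clique of size 3, and the vertices of any clique must share a bag in every tree decomposition; so some bag has ≥ 3 vertices and tw(G) ≥ 2. Therefore the treewidth is 2.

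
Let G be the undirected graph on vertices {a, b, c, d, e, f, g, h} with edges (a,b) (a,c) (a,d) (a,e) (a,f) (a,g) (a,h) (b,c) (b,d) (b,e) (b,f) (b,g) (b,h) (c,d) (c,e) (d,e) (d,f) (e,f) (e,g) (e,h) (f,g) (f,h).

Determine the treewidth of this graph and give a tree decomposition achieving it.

The largest bag has 5 vertices, giving width 4; this decomposition certifies tw(G) ≤ 4. On the other hand G contains the 5-clique {a, b, c, d, e}. A clique must lie in a single bag of any decomposition, so no decomposition can have width below 4. Therefore the treewidth is 4.

Treewidth 4.
Bags: B1 = {a, b, d, e, f}  B2 = {a, b, e, f, h}  B3 = {a, b, c, d, e}  B4 = {a, b, e, f, g}
Tree: B1–B2, B1–B3, B2–B4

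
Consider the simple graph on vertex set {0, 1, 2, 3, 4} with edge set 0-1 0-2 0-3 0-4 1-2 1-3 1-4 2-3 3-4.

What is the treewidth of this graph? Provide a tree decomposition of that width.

Treewidth 3.
Bags: B1 = {0, 1, 3, 4}  B2 = {0, 1, 2, 3}
Tree: B1–B2

Every bag has size at most 4, so the width is 4 − 1 = 3 and tw(G) ≤ 3. On the other hand G contains the 4-clique {0, 1, 2, 3}. A clique must lie in a single bag of any decomposition, so no decomposition can have width below 3. Hence tw(G) = 3 exactly.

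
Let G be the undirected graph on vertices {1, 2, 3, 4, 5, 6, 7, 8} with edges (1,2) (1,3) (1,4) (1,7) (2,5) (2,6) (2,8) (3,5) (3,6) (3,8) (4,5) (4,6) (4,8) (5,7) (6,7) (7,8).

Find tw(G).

A width-4 tree decomposition is:
Bags: B1 = {1, 2, 3, 4, 7}  B2 = {2, 3, 4, 5, 7}  B3 = {2, 3, 4, 6, 7}  B4 = {2, 3, 4, 7, 8}
Tree: B1–B2, B2–B3, B3–B4
The largest bag has 5 vertices, giving width 4; this decomposition certifies tw(G) ≤ 4. For the lower bound: the 5 vertex sets {1,3}, {5,7}, {4,6}, {2}, {8} are disjoint, each induces a connected subgraph, and every pair is joined by at least one edge of G. Contracting each set to a single vertex therefore yields K_{5} as a minor, and since treewidth is minor-monotone, tw(G) ≥ tw(K_{5}) = 4. Hence tw(G) = 4 exactly.

4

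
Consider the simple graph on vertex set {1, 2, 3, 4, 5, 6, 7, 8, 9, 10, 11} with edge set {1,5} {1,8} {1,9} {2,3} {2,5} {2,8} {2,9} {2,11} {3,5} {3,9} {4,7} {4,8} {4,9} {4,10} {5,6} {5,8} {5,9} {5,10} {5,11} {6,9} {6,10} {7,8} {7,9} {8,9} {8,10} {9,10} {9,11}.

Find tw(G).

3

A width-3 tree decomposition is:
Bags: B1 = {2, 5, 8, 9}  B2 = {5, 8, 9, 10}  B3 = {4, 8, 9, 10}  B4 = {4, 7, 8, 9}  B5 = {5, 6, 9, 10}  B6 = {1, 5, 8, 9}  B7 = {2, 5, 9, 11}  B8 = {2, 3, 5, 9}
Tree: B1–B2, B2–B3, B3–B4, B2–B5, B1–B6, B1–B7, B7–B8
Each bag holds 4 vertices, so the decomposition has width 3, which upper-bounds the treewidth. On the other hand G contains the 4-clique {4, 8, 9, 10}. A clique must lie in a single bag of any decomposition, so no decomposition can have width below 3. Hence tw(G) = 3 exactly.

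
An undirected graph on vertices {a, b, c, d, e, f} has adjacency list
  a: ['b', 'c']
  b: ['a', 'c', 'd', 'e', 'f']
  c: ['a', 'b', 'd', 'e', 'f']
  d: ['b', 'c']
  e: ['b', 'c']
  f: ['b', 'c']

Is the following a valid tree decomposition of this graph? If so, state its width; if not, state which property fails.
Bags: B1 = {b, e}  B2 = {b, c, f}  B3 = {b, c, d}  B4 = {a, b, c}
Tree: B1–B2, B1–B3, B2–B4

No — edge (c,e) lies in no bag.

A tree decomposition must satisfy three properties: every vertex lies in some bag; for every edge, both endpoints lie together in some bag; and for every vertex, the bags containing it form a connected subtree. Here edge (c,e) lies in no bag, so the decomposition is invalid.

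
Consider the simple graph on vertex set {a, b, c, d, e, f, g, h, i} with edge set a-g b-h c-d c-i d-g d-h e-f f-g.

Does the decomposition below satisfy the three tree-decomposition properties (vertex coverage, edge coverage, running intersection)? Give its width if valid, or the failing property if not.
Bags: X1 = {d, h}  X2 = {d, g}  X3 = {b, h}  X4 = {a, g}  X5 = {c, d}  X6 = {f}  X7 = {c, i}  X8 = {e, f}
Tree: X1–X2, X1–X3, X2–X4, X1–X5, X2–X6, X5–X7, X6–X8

A tree decomposition must satisfy three properties: every vertex lies in some bag; for every edge, both endpoints lie together in some bag; and for every vertex, the bags containing it form a connected subtree. Here edge (g,f) lies in no bag, so the decomposition is invalid.

No — edge (g,f) lies in no bag.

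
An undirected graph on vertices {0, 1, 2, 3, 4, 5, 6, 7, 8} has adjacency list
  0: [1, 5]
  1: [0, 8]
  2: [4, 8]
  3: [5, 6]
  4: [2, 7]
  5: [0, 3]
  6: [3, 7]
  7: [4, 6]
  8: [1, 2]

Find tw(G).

2

A width-2 tree decomposition is:
Bags: B1 = {2, 4, 8}  B2 = {1, 4, 8}  B3 = {0, 1, 4}  B4 = {0, 4, 5}  B5 = {3, 4, 5}  B6 = {3, 4, 6}  B7 = {4, 6, 7}
Tree: B1–B2, B2–B3, B3–B4, B4–B5, B5–B6, B6–B7
Each bag holds 3 vertices, so the decomposition has width 2, which upper-bounds the treewidth. For the lower bound, G contains the cycle 4–2–8–1–0–5–3–6–7–4, so G is not a forest; only forests have treewidth ≤ 1, hence tw(G) ≥ 2. The upper and lower bounds meet at 2, so that is the treewidth.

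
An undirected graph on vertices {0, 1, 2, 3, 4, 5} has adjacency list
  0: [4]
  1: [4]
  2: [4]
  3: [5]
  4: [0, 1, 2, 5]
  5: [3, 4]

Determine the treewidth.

A width-1 tree decomposition is:
Bags: B1 = {4, 5}  B2 = {3, 5}  B3 = {1, 4}  B4 = {2, 4}  B5 = {0, 4}
Tree: B1–B2, B1–B3, B3–B4, B1–B5
Every bag has size at most 2, so the width is 2 − 1 = 1 and tw(G) ≤ 1. Any graph with an edge has treewidth ≥ 1, and G has the edge 5–4. Therefore the treewidth is 1.

1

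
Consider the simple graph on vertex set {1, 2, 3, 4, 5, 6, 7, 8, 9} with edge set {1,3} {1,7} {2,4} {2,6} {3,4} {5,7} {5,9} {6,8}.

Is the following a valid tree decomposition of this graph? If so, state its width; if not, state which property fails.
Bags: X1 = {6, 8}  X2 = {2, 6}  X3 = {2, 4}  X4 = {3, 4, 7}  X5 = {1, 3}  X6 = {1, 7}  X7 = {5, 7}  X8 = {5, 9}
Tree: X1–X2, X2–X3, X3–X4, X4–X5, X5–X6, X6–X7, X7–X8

No — bags containing vertex 7 are not connected in the tree.

A tree decomposition must satisfy three properties: every vertex lies in some bag; for every edge, both endpoints lie together in some bag; and for every vertex, the bags containing it form a connected subtree. Here bags containing vertex 7 are not connected in the tree, so the decomposition is invalid.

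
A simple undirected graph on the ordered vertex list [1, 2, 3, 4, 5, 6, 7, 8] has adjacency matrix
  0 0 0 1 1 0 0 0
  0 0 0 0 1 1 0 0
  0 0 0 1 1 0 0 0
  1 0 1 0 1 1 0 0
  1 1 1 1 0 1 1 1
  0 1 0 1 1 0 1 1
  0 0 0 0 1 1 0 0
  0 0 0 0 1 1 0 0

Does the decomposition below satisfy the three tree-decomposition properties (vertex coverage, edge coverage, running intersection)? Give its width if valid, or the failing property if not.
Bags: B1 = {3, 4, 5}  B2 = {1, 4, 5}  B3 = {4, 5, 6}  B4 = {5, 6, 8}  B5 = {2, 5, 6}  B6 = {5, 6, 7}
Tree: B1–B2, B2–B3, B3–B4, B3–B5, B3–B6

Checking the three conditions: (i) the bags cover all of {1, 2, 3, 4, 5, 6, 7, 8}; (ii) for each edge, some bag contains both endpoints; (iii) the bags containing any fixed vertex form a subtree. All hold, so the decomposition is valid with width 3 − 1 = 2.

Yes; width 2.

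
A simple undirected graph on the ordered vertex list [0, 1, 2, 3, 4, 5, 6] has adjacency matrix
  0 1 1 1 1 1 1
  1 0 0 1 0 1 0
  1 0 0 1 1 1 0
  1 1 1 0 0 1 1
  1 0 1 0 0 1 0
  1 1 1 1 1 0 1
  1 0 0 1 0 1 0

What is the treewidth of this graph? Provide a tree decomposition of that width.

Treewidth 3.
One such decomposition:
Bags: B1 = {0, 1, 3, 5}  B2 = {0, 3, 5, 6}  B3 = {0, 2, 3, 5}  B4 = {0, 2, 4, 5}
Tree: B1–B2, B1–B3, B3–B4

Every bag has size at most 4, so the width is 4 − 1 = 3 and tw(G) ≤ 3. For the lower bound, the 4 vertices {0, 1, 3, 5} are pairwise adjacent, and any tree decomposition puts a clique entirely inside one bag — forcing width ≥ 3. The upper and lower bounds meet at 3, so that is the treewidth.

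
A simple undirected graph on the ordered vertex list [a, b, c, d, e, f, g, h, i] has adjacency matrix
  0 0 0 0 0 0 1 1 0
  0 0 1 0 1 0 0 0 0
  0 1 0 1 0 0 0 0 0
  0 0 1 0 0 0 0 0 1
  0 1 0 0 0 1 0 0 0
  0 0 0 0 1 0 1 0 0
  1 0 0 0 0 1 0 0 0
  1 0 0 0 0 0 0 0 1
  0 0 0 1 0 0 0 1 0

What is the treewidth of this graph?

A width-2 tree decomposition is:
Bags: B1 = {b, c, d}  B2 = {b, d, i}  B3 = {b, h, i}  B4 = {a, b, h}  B5 = {a, b, g}  B6 = {b, f, g}  B7 = {b, e, f}
Tree: B1–B2, B2–B3, B3–B4, B4–B5, B5–B6, B6–B7
The largest bag has 3 vertices, giving width 2; this decomposition certifies tw(G) ≤ 2. Since b–c–d–i–h–a–g–f–e–b is a cycle in G, G is not acyclic. Forests are exactly the graphs of treewidth ≤ 1, so tw(G) ≥ 2. Combining the bounds, tw(G) = 2.

2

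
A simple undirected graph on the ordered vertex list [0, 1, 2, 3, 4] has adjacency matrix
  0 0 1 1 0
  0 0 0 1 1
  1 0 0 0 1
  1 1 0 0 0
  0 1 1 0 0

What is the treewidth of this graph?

2

A width-2 tree decomposition is:
Bags: B1 = {1, 3, 4}  B2 = {2, 3, 4}  B3 = {0, 2, 3}
Tree: B1–B2, B2–B3
The largest bag has 3 vertices, giving width 2; this decomposition certifies tw(G) ≤ 2. Since 3–1–4–2–0–3 is a cycle in G, G is not acyclic. Forests are exactly the graphs of treewidth ≤ 1, so tw(G) ≥ 2. Hence tw(G) = 2 exactly.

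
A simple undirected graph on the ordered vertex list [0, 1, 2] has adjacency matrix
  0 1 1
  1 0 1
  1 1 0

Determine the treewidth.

A width-2 tree decomposition is:
Bags: B1 = {0, 1, 2}
Tree: (single bag)
A single bag containing all 3 vertices is trivially a valid decomposition of width 2. Conversely, {0, 1, 2} is a clique of size 3, and the vertices of any clique must share a bag in every tree decomposition; so some bag has ≥ 3 vertices and tw(G) ≥ 2. Hence tw(G) = 2 exactly.

2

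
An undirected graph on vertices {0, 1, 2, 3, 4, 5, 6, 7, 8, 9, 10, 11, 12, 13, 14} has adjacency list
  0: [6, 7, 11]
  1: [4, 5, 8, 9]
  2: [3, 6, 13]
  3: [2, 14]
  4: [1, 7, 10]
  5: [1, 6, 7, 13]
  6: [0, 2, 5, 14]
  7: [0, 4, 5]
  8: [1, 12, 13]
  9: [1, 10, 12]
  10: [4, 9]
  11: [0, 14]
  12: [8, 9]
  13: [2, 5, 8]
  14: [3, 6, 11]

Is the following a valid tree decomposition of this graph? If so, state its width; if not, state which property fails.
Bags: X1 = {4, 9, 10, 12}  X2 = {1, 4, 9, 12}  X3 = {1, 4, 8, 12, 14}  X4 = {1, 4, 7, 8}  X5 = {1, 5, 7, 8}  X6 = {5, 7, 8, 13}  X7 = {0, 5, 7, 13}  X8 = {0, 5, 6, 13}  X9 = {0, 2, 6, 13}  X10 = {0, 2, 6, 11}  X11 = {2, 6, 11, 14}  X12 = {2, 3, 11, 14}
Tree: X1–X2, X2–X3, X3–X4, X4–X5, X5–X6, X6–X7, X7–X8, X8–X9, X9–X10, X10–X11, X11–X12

No — bags containing vertex 14 are not connected in the tree.

A tree decomposition must satisfy three properties: every vertex lies in some bag; for every edge, both endpoints lie together in some bag; and for every vertex, the bags containing it form a connected subtree. Here bags containing vertex 14 are not connected in the tree, so the decomposition is invalid.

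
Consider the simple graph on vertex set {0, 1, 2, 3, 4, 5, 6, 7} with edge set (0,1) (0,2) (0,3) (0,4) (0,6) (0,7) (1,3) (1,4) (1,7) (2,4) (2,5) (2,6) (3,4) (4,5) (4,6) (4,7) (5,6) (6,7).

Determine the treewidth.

3

A width-3 tree decomposition is:
Bags: B1 = {0, 4, 6, 7}  B2 = {0, 1, 4, 7}  B3 = {0, 2, 4, 6}  B4 = {2, 4, 5, 6}  B5 = {0, 1, 3, 4}
Tree: B1–B2, B1–B3, B3–B4, B2–B5
Each bag holds 4 vertices, so the decomposition has width 3, which upper-bounds the treewidth. For the lower bound, the 4 vertices {0, 1, 3, 4} are pairwise adjacent, and any tree decomposition puts a clique entirely inside one bag — forcing width ≥ 3. The upper and lower bounds meet at 3, so that is the treewidth.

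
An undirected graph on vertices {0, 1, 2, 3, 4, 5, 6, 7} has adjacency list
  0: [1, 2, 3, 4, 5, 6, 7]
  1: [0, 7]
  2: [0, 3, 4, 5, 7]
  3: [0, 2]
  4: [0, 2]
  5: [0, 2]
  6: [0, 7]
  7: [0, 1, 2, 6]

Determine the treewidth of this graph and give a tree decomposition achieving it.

Treewidth 2.
Bags: B1 = {0, 2, 7}  B2 = {0, 6, 7}  B3 = {0, 2, 3}  B4 = {0, 2, 4}  B5 = {0, 2, 5}  B6 = {0, 1, 7}
Tree: B1–B2, B1–B3, B1–B4, B3–B5, B1–B6

Every bag has size at most 3, so the width is 3 − 1 = 2 and tw(G) ≤ 2. Conversely, {0, 1, 7} is a clique of size 3, and the vertices of any clique must share a bag in every tree decomposition; so some bag has ≥ 3 vertices and tw(G) ≥ 2. The upper and lower bounds meet at 2, so that is the treewidth.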